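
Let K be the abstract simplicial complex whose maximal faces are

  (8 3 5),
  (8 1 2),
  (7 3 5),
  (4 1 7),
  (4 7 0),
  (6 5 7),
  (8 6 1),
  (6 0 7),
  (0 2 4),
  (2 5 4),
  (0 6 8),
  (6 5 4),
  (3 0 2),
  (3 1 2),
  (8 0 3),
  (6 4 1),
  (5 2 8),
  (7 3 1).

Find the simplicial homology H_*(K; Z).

H_0 = Z,  H_1 = Z × Z/2,  H_2 = 0.

We work with the vertex ordering 0 < 1 < 2 < 3 < 4 < 5 < 6 < 7 < 8. The simplices of K, each written with vertices in increasing order, are:

  0-simplices (9): [0], [1], [2], [3], [4], [5], [6], [7], [8]
  1-simplices (27): (27 of them)
  2-simplices (18): [0,2,3], [0,2,4], [0,3,8], [0,4,7], [0,6,7], [0,6,8], [1,2,3], [1,2,8], [1,3,7], [1,4,6], [1,4,7], [1,6,8], [2,4,5], [2,5,8], [3,5,7], [3,5,8], [4,5,6], [5,6,7]

Hence C_0 ≅ Z^9, C_1 ≅ Z^27, C_2 ≅ Z^18.

The boundary map ∂_1: C_1 → C_0 sends each edge [p,q] (with p < q) to q − p. For instance
  ∂[2,4] = [4] − [2].
The 9×27 boundary matrix has rank 8 and Smith normal form diag(1,1,1,1,1,1,1,1).

Boundary ∂_2: C_2 → C_1 maps a triangle to the signed sum of its edges. For instance
  ∂[2,4,5] = [4,5] − [2,5] + [2,4],
  ∂[1,4,6] = [4,6] − [1,6] + [1,4].
As a 27×18 matrix over Z this has rank 18, with invariant factors (1,1,1,1,1,1,1,1,1,1,1,1,1,1,1,1,1,2).

Reading off H_k = ker ∂_k / im ∂_{k+1}:

  H_0: rank C_0 − rank ∂_1 = 9 − 8 = 1, and the invariant factors of ∂_1 are all 1, so H_0 ≅ Z.
  H_1: rank ker ∂_1 − rank ∂_2 = (27 − 8) − 18 = 1, and ∂_2 has invariant factor 2 > 1, so H_1 ≅ Z × Z/2.
  H_2: rank ker ∂_2 − rank ∂_3 = (18 − 18) − 0 = 0, and there is no ∂_3, so H_2 ≅ 0.

As a check, the Euler characteristic is 9 − 27 + 18 = 0, which agrees with 1 − 1 + 0 = 0.
(K is a triangulation of the Klein bottle.)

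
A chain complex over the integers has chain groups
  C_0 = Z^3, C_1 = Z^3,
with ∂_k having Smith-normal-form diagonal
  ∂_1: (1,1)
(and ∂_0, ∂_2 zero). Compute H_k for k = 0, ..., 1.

H_0: b_0 = 3 − 0 − 2 = 1; torsion from ∂_1 factors > 1: none. So H_0 ≅ Z.
H_1: b_1 = 3 − 2 − 0 = 1; torsion from ∂_2 factors > 1: none. So H_1 ≅ Z.

H_0 ≅ Z,  H_1 ≅ Z.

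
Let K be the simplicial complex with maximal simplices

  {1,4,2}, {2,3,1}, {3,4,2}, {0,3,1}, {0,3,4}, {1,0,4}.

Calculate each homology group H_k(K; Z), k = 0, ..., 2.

H_0 = Z,  H_1 = 0,  H_2 = Z.

K has 5 vertices, 9 edges, 6 triangles.
rank ∂_0 = 0, rank ∂_1 = 4 ⇒ b_0 = 5 − 0 − 4 = 1; all invariant factors of ∂_1 are 1 so no torsion. So H_0 = Z.
rank ∂_1 = 4, rank ∂_2 = 5 ⇒ b_1 = 9 − 4 − 5 = 0; all invariant factors of ∂_2 are 1 so no torsion. So H_1 = 0.
rank ∂_2 = 5, rank ∂_3 = 0 ⇒ b_2 = 6 − 5 − 0 = 1. So H_2 = Z.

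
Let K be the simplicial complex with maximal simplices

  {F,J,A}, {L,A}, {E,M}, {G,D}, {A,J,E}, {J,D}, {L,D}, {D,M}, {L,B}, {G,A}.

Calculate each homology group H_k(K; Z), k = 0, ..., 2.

H_0 ≅ Z,  H_1 ≅ Z^3,  H_2 = 0.

K has 9 vertices, 13 edges, 2 triangles.
rank ∂_0 = 0, rank ∂_1 = 8 ⇒ b_0 = 9 − 0 − 8 = 1; all invariant factors of ∂_1 are 1 so no torsion. So H_0 = Z.
rank ∂_1 = 8, rank ∂_2 = 2 ⇒ b_1 = 13 − 8 − 2 = 3; all invariant factors of ∂_2 are 1 so no torsion. So H_1 = Z^3.
rank ∂_2 = 2, rank ∂_3 = 0 ⇒ b_2 = 2 − 2 − 0 = 0. So H_2 = 0.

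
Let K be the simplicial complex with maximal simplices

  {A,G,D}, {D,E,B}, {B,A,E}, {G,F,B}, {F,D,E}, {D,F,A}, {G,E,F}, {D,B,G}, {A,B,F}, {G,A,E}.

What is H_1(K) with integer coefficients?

H_1 ≅ Z/2.

Fix the vertex order A < B < D < E < F < G and write every simplex with vertices in increasing order. Then dim K = 2 and the simplices of K are:

  0-simplices (6): A, B, D, E, F, G
  1-simplices (15): AB, AD, AE, AF, AG, BD, BE, BF, BG, DE, DF, DG, EF, EG, FG
  2-simplices (10): ABE, ABF, ADF, ADG, AEG, BDE, BDG, BFG, DEF, EFG

giving chain groups C_0 ≅ Z^6, C_1 ≅ Z^15, C_2 ≅ Z^10.

∂_1: C_1 → C_0 is given by ∂[p,q] = [q] − [p]. For instance
  ∂AB = B − A.
The resulting 6×15 matrix has rank 5, and its Smith normal form has invariant factors (1,1,1,1,1).

Boundary ∂_2: C_2 → C_1 sends each 2-simplex [p,q,r] to [q,r] − [p,r] + [p,q]. For instance
  ∂AEG = EG − AG + AE,
  ∂ADF = DF − AF + AD.
As a 15×10 matrix over Z this has rank 10, with invariant factors (1,1,1,1,1,1,1,1,1,2).

Computing H_k = (kernel of ∂_k) / (image of ∂_{k+1}):

  H_1: rank ker ∂_1 − rank ∂_2 = (15 − 5) − 10 = 0, and ∂_2 has invariant factor 2 > 1, so H_1 = Z/2.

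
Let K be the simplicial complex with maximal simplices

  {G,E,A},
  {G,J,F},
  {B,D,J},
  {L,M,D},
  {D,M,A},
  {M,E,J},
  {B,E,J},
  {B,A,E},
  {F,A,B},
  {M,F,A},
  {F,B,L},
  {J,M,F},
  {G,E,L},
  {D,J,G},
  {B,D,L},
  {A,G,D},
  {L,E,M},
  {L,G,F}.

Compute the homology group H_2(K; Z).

H_2 = Z.

Fix the vertex order A < B < D < E < F < G < J < L < M and write every simplex with vertices in increasing order. Then dim K = 2 and the simplices of K are:

  0-simplices (9): A, B, D, E, F, G, J, L, M
  1-simplices (27): AB, AD, AE, AF, AG, AM, BD, BE, BF, BJ, BL, DG, DJ, DL, DM, EG, EJ, EL, EM, FG, FJ, FL, FM, GJ, GL, JM, LM
  2-simplices (18): ABE, ABF, ADG, ADM, AEG, AFM, BDJ, BDL, BEJ, BFL, DGJ, DLM, EGL, EJM, ELM, FGJ, FGL, FJM

so the chain groups are C_0 ≅ Z^9, C_1 ≅ Z^27, C_2 ≅ Z^18.

The boundary map ∂_1: C_1 → C_0 maps an edge to its endpoints' difference, ∂[p,q] = q − p.
The resulting 9×27 matrix has rank 8, and its Smith normal form has invariant factors (1,1,1,1,1,1,1,1).

The boundary map ∂_2: C_2 → C_1 maps a triangle to the signed sum of its edges. For instance
  ∂FJM = JM − FM + FJ,
  ∂FGL = GL − FL + FG.
As a 27×18 matrix over Z this has rank 17, with invariant factors (1,1,1,1,1,1,1,1,1,1,1,1,1,1,1,1,1).

From H_k ≅ ker(∂_k) / im(∂_{k+1}) we obtain:

  H_2: rank ker ∂_2 − rank ∂_3 = (18 − 17) − 0 = 1, and there is no ∂_3, so H_2 = Z.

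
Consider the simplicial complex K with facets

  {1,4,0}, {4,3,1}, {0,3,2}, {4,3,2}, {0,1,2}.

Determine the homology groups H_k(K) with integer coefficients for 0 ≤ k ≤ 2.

H_0 = Z,  H_1 = Z,  H_2 = 0.

We work with the vertex ordering 0 < 1 < 2 < 3 < 4. The simplices of K, each written with vertices in increasing order, are:

  0-simplices (5): [0], [1], [2], [3], [4]
  1-simplices (10): [0,1], [0,2], [0,3], [0,4], [1,2], [1,3], [1,4], [2,3], [2,4], [3,4]
  2-simplices (5): [0,1,2], [0,1,4], [0,2,3], [1,3,4], [2,3,4]

Hence C_0 ≅ Z^5, C_1 ≅ Z^10, C_2 ≅ Z^5.

∂_1: C_1 → C_0 sends each edge [p,q] (with p < q) to q − p. For instance
  ∂[1,2] = [2] − [1].
As a 5×10 matrix over Z this has rank 4, with invariant factors (1,1,1,1).

∂_2: C_2 → C_1 sends each 2-simplex [p,q,r] to [q,r] − [p,r] + [p,q]. For instance
  ∂[0,1,4] = [1,4] − [0,4] + [0,1],
  ∂[0,1,2] = [1,2] − [0,2] + [0,1].
The resulting 10×5 matrix has rank 5, and its Smith normal form has invariant factors (1,1,1,1,1).

From H_k ≅ ker(∂_k) / im(∂_{k+1}) we obtain:

  H_0: rank C_0 − rank ∂_1 = 5 − 4 = 1, and the invariant factors of ∂_1 are all 1, so H_0 = Z.
  H_1: rank ker ∂_1 − rank ∂_2 = (10 − 4) − 5 = 1, and the invariant factors of ∂_2 are all 1, so H_1 = Z.
  H_2: rank ker ∂_2 − rank ∂_3 = (5 − 5) − 0 = 0, and there is no ∂_3, so H_2 = 0.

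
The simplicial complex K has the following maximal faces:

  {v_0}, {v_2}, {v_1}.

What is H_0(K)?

H_0 ≅ Z^3.

Order the vertices as v_0 < v_1 < v_2. Listing each simplex with vertices in this order, K has dimension 0 with simplices:

  0-simplices (3): [v_0], [v_1], [v_2]

giving chain groups C_0 ≅ Z^3.

Now H_k = ker ∂_k / im ∂_{k+1}, so:

  H_0: rank C_0 − rank ∂_1 = 3 − 0 = 3, and there is no ∂_1, so H_0 = Z^3.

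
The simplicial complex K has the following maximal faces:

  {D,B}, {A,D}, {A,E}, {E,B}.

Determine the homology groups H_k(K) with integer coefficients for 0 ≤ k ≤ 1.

K has 4 vertices, 4 edges.
rank ∂_0 = 0, rank ∂_1 = 3 ⇒ b_0 = 4 − 0 − 3 = 1; all invariant factors of ∂_1 are 1 so no torsion. So H_0 ≅ Z.
rank ∂_1 = 3, rank ∂_2 = 0 ⇒ b_1 = 4 − 3 − 0 = 1. So H_1 ≅ Z.

H_0 ≅ Z,  H_1 ≅ Z.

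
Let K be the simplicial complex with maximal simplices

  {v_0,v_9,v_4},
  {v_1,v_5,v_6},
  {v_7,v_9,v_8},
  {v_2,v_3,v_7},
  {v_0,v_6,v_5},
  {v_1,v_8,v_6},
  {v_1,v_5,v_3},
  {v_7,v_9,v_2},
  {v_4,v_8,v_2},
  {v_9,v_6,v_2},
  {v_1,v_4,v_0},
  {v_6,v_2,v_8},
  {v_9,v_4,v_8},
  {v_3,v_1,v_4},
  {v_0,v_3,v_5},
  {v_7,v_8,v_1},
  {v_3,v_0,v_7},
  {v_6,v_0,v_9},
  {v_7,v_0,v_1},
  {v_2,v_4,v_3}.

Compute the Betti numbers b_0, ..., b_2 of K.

b_0 = 1, b_1 = 1, b_2 = 0.

Order the vertices as v_0 < v_1 < v_2 < v_3 < v_4 < v_5 < v_6 < v_7 < v_8 < v_9. Listing each simplex with vertices in this order, K has dimension 2 with simplices:

  0-simplices (10): [v_0], [v_1], [v_2], [v_3], [v_4], [v_5], [v_6], [v_7], [v_8], [v_9]
  1-simplices (30): (30 of them)
  2-simplices (20): (20 of them)

giving chain groups C_0 ≅ Z^10, C_1 ≅ Z^30, C_2 ≅ Z^20.

The boundary map ∂_1: C_1 → C_0 is given by ∂[p,q] = [q] − [p]. For instance
  ∂[v_2,v_3] = [v_3] − [v_2].
The 10×30 boundary matrix has rank 9 and Smith normal form diag(1,1,1,1,1,1,1,1,1).

∂_2: C_2 → C_1 maps a triangle to the signed sum of its edges. For instance
  ∂[v_0,v_3,v_7] = [v_3,v_7] − [v_0,v_7] + [v_0,v_3],
  ∂[v_2,v_4,v_8] = [v_4,v_8] − [v_2,v_8] + [v_2,v_4].
This gives a 30×20 integer matrix of rank 20; reducing to Smith normal form yields diagonal entries (1,1,1,1,1,1,1,1,1,1,1,1,1,1,1,1,1,1,1,2).

From H_k ≅ ker(∂_k) / im(∂_{k+1}) we obtain:

  H_0: rank C_0 − rank ∂_1 = 10 − 9 = 1, and the invariant factors of ∂_1 are all 1, so H_0 ≅ Z.
  H_1: rank ker ∂_1 − rank ∂_2 = (30 − 9) − 20 = 1, and ∂_2 has invariant factor 2 > 1, so H_1 ≅ Z ⊕ Z_2.
  H_2: rank ker ∂_2 − rank ∂_3 = (20 − 20) − 0 = 0, and there is no ∂_3, so H_2 ≅ 0.

As a check, the Euler characteristic is 10 − 30 + 20 = 0, which agrees with 1 − 1 + 0 = 0.

Hence the Betti numbers are b_0 = 1, b_1 = 1, b_2 = 0.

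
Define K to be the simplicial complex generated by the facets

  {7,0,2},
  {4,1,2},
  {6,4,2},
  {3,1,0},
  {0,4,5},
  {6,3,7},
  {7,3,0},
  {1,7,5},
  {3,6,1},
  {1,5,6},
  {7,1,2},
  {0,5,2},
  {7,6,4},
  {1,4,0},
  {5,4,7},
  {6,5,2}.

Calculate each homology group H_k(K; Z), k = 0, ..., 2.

Fix the vertex order 0 < 1 < 2 < 3 < 4 < 5 < 6 < 7 and write every simplex with vertices in increasing order. Then dim K = 2 and the simplices of K are:

  0-simplices (8): [0], [1], [2], [3], [4], [5], [6], [7]
  1-simplices (24): (24 of them)
  2-simplices (16): [0,1,3], [0,1,4], [0,2,5], [0,2,7], [0,3,7], [0,4,5], [1,2,4], [1,2,7], [1,3,6], [1,5,6], [1,5,7], [2,4,6], [2,5,6], [3,6,7], [4,5,7], [4,6,7]

so the chain groups are C_0 ≅ Z^8, C_1 ≅ Z^24, C_2 ≅ Z^16.

Boundary ∂_1: C_1 → C_0 sends each edge [p,q] (with p < q) to q − p. For instance
  ∂[0,4] = [4] − [0].
The 8×24 boundary matrix has rank 7 and Smith normal form diag(1,1,1,1,1,1,1).

∂_2: C_2 → C_1 sends each 2-simplex [p,q,r] to [q,r] − [p,r] + [p,q]. For instance
  ∂[0,4,5] = [4,5] − [0,5] + [0,4],
  ∂[1,3,6] = [3,6] − [1,6] + [1,3].
The resulting 24×16 matrix has rank 15, and its Smith normal form has invariant factors (1,1,1,1,1,1,1,1,1,1,1,1,1,1,1).

Reading off H_k = ker ∂_k / im ∂_{k+1}:

  H_0: rank C_0 − rank ∂_1 = 8 − 7 = 1, and the invariant factors of ∂_1 are all 1, so H_0 ≅ Z.
  H_1: rank ker ∂_1 − rank ∂_2 = (24 − 7) − 15 = 2, and the invariant factors of ∂_2 are all 1, so H_1 ≅ Z^2.
  H_2: rank ker ∂_2 − rank ∂_3 = (16 − 15) − 0 = 1, and there is no ∂_3, so H_2 ≅ Z.

H_0 = Z,  H_1 = Z^2,  H_2 = Z.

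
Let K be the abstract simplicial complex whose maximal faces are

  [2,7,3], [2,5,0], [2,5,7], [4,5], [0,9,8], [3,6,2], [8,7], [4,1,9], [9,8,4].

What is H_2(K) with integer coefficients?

H_2 = 0.

Fix the vertex order 0 < 1 < 2 < 3 < 4 < 5 < 6 < 7 < 8 < 9 and write every simplex with vertices in increasing order. Then dim K = 2 and the simplices of K are:

  0-simplices (10): [0], [1], [2], [3], [4], [5], [6], [7], [8], [9]
  1-simplices (18): [0,2], [0,5], [0,8], [0,9], [1,4], [1,9], [2,3], [2,5], [2,6], [2,7], [3,6], [3,7], [4,5], [4,8], [4,9], [5,7], [7,8], [8,9]
  2-simplices (7): [0,2,5], [0,8,9], [1,4,9], [2,3,6], [2,3,7], [2,5,7], [4,8,9]

Hence C_0 ≅ Z^10, C_1 ≅ Z^18, C_2 ≅ Z^7.

The boundary map ∂_1: C_1 → C_0 maps an edge to its endpoints' difference, ∂[p,q] = q − p. For instance
  ∂[0,2] = [2] − [0].
As a 10×18 matrix over Z this has rank 9, with invariant factors (1,1,1,1,1,1,1,1,1).

∂_2: C_2 → C_1 maps a triangle to the signed sum of its edges. For instance
  ∂[0,2,5] = [2,5] − [0,5] + [0,2],
  ∂[2,3,7] = [3,7] − [2,7] + [2,3].
As a 18×7 matrix over Z this has rank 7, with invariant factors (1,1,1,1,1,1,1).

Reading off H_k = ker ∂_k / im ∂_{k+1}:

  H_2: rank ker ∂_2 − rank ∂_3 = (7 − 7) − 0 = 0, and there is no ∂_3, so H_2 ≅ 0.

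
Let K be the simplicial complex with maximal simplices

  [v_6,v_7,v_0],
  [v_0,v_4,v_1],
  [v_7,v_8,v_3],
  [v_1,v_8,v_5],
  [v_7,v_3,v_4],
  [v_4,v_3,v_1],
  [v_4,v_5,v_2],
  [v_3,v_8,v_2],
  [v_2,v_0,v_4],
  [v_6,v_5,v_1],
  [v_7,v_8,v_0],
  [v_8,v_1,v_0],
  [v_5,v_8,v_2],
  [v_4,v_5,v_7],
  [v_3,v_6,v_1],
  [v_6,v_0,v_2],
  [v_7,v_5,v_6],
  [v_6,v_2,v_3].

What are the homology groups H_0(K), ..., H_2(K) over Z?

We work with the vertex ordering v_0 < v_1 < v_2 < v_3 < v_4 < v_5 < v_6 < v_7 < v_8. The simplices of K, each written with vertices in increasing order, are:

  0-simplices (9): [v_0], [v_1], [v_2], [v_3], [v_4], [v_5], [v_6], [v_7], [v_8]
  1-simplices (27): (27 of them)
  2-simplices (18): (18 of them)

giving chain groups C_0 ≅ Z^9, C_1 ≅ Z^27, C_2 ≅ Z^18.

The boundary map ∂_1: C_1 → C_0 maps an edge to its endpoints' difference, ∂[p,q] = q − p. For instance
  ∂[v_3,v_7] = [v_7] − [v_3].
The resulting 9×27 matrix has rank 8, and its Smith normal form has invariant factors (1,1,1,1,1,1,1,1).

The boundary map ∂_2: C_2 → C_1 maps a triangle to the signed sum of its edges. For instance
  ∂[v_2,v_4,v_5] = [v_4,v_5] − [v_2,v_5] + [v_2,v_4],
  ∂[v_1,v_3,v_4] = [v_3,v_4] − [v_1,v_4] + [v_1,v_3].
The resulting 27×18 matrix has rank 17, and its Smith normal form has invariant factors (1,1,1,1,1,1,1,1,1,1,1,1,1,1,1,1,1).

Now H_k = ker ∂_k / im ∂_{k+1}, so:

  H_0: rank C_0 − rank ∂_1 = 9 − 8 = 1, and the invariant factors of ∂_1 are all 1, so H_0 ≅ Z.
  H_1: rank ker ∂_1 − rank ∂_2 = (27 − 8) − 17 = 2, and the invariant factors of ∂_2 are all 1, so H_1 ≅ Z^2.
  H_2: rank ker ∂_2 − rank ∂_3 = (18 − 17) − 0 = 1, and there is no ∂_3, so H_2 ≅ Z.

H_0 ≅ Z,  H_1 ≅ Z^2,  H_2 ≅ Z.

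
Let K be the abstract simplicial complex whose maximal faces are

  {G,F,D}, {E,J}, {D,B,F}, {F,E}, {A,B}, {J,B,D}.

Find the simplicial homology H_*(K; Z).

H_0 = Z,  H_1 = Z,  H_2 = 0.

Fix the vertex order A < B < D < E < F < G < J and write every simplex with vertices in increasing order. Then dim K = 2 and the simplices of K are:

  0-simplices (7): A, B, D, E, F, G, J
  1-simplices (10): AB, BD, BF, BJ, DF, DG, DJ, EF, EJ, FG
  2-simplices (3): BDF, BDJ, DFG

giving chain groups C_0 ≅ Z^7, C_1 ≅ Z^10, C_2 ≅ Z^3.

Boundary ∂_1: C_1 → C_0 sends each edge [p,q] (with p < q) to q − p.
As a 7×10 matrix over Z this has rank 6, with invariant factors (1,1,1,1,1,1).

Boundary ∂_2: C_2 → C_1 maps a triangle to the signed sum of its edges. For instance
  ∂DFG = FG − DG + DF,
  ∂BDF = DF − BF + BD.
This gives a 10×3 integer matrix of rank 3; reducing to Smith normal form yields diagonal entries (1,1,1).

Now H_k = ker ∂_k / im ∂_{k+1}, so:

  H_0: rank C_0 − rank ∂_1 = 7 − 6 = 1, and the invariant factors of ∂_1 are all 1, so H_0 = Z.
  H_1: rank ker ∂_1 − rank ∂_2 = (10 − 6) − 3 = 1, and the invariant factors of ∂_2 are all 1, so H_1 = Z.
  H_2: rank ker ∂_2 − rank ∂_3 = (3 − 3) − 0 = 0, and there is no ∂_3, so H_2 = 0.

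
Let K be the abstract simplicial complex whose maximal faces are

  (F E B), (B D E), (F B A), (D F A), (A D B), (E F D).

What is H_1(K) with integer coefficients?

H_1 = 0.

We work with the vertex ordering A < B < D < E < F. The simplices of K, each written with vertices in increasing order, are:

  0-simplices (5): A, B, D, E, F
  1-simplices (9): AB, AD, AF, BD, BE, BF, DE, DF, EF
  2-simplices (6): ABD, ABF, ADF, BDE, BEF, DEF

so the chain groups are C_0 ≅ Z^5, C_1 ≅ Z^9, C_2 ≅ Z^6.

∂_1: C_1 → C_0 sends each edge [p,q] (with p < q) to q − p. For instance
  ∂BF = F − B.
The resulting 5×9 matrix has rank 4, and its Smith normal form has invariant factors (1,1,1,1).

∂_2: C_2 → C_1 acts by ∂[p,q,r] = [q,r] − [p,r] + [p,q]. For instance
  ∂DEF = EF − DF + DE,
  ∂ADF = DF − AF + AD.
The 9×6 boundary matrix has rank 5 and Smith normal form diag(1,1,1,1,1).

From H_k ≅ ker(∂_k) / im(∂_{k+1}) we obtain:

  H_1: rank ker ∂_1 − rank ∂_2 = (9 − 4) − 5 = 0, and the invariant factors of ∂_2 are all 1, so H_1 ≅ 0.

(K is a triangulation of the 2-sphere S^2.)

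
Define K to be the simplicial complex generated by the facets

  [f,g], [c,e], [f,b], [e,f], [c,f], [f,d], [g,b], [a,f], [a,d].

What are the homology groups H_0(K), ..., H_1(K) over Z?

Take the total order a < b < c < d < e < f < g on the vertex set. Then K (dimension 1) consists of the simplices:

  0-simplices (7): a, b, c, d, e, f, g
  1-simplices (9): ad, af, bf, bg, ce, cf, df, ef, fg

giving chain groups C_0 ≅ Z^7, C_1 ≅ Z^9.

The boundary map ∂_1: C_1 → C_0 is given by ∂[p,q] = [q] − [p]. For instance
  ∂fg = g − f.
The 7×9 boundary matrix has rank 6 and Smith normal form diag(1,1,1,1,1,1).

From H_k ≅ ker(∂_k) / im(∂_{k+1}) we obtain:

  H_0: rank C_0 − rank ∂_1 = 7 − 6 = 1, and the invariant factors of ∂_1 are all 1, so H_0 ≅ Z.
  H_1: rank ker ∂_1 − rank ∂_2 = (9 − 6) − 0 = 3, and there is no ∂_2, so H_1 ≅ Z^3.

H_0 = Z,  H_1 = Z^3.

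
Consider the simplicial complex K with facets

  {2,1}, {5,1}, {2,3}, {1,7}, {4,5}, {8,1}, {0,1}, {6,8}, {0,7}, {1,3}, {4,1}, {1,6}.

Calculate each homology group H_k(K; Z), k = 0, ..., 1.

H_0 ≅ Z,  H_1 ≅ Z^4.

Take the total order 0 < 1 < 2 < 3 < 4 < 5 < 6 < 7 < 8 on the vertex set. Then K (dimension 1) consists of the simplices:

  0-simplices (9): [0], [1], [2], [3], [4], [5], [6], [7], [8]
  1-simplices (12): [0,1], [0,7], [1,2], [1,3], [1,4], [1,5], [1,6], [1,7], [1,8], [2,3], [4,5], [6,8]

so the chain groups are C_0 ≅ Z^9, C_1 ≅ Z^12.

Boundary ∂_1: C_1 → C_0 maps an edge to its endpoints' difference, ∂[p,q] = q − p. For instance
  ∂[1,3] = [3] − [1].
The 9×12 boundary matrix has rank 8 and Smith normal form diag(1,1,1,1,1,1,1,1).

Reading off H_k = ker ∂_k / im ∂_{k+1}:

  H_0: rank C_0 − rank ∂_1 = 9 − 8 = 1, and the invariant factors of ∂_1 are all 1, so H_0 = Z.
  H_1: rank ker ∂_1 − rank ∂_2 = (12 − 8) − 0 = 4, and there is no ∂_2, so H_1 = Z^4.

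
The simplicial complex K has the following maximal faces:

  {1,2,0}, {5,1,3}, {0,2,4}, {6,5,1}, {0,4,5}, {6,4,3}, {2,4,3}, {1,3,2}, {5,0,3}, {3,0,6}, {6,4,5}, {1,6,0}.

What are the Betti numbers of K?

b_0 = 1, b_1 = 0, b_2 = 0.

Order the vertices as 0 < 1 < 2 < 3 < 4 < 5 < 6. Listing each simplex with vertices in this order, K has dimension 2 with simplices:

  0-simplices (7): [0], [1], [2], [3], [4], [5], [6]
  1-simplices (18): [0,1], [0,2], [0,3], [0,4], [0,5], [0,6], [1,2], [1,3], [1,5], [1,6], [2,3], [2,4], [3,4], [3,5], [3,6], [4,5], [4,6], [5,6]
  2-simplices (12): [0,1,2], [0,1,6], [0,2,4], [0,3,5], [0,3,6], [0,4,5], [1,2,3], [1,3,5], [1,5,6], [2,3,4], [3,4,6], [4,5,6]

Hence C_0 ≅ Z^7, C_1 ≅ Z^18, C_2 ≅ Z^12.

The boundary map ∂_1: C_1 → C_0 maps an edge to its endpoints' difference, ∂[p,q] = q − p.
As a 7×18 matrix over Z this has rank 6, with invariant factors (1,1,1,1,1,1).

Boundary ∂_2: C_2 → C_1 maps a triangle to the signed sum of its edges. For instance
  ∂[3,4,6] = [4,6] − [3,6] + [3,4],
  ∂[0,1,2] = [1,2] − [0,2] + [0,1].
The 18×12 boundary matrix has rank 12 and Smith normal form diag(1,1,1,1,1,1,1,1,1,1,1,2).

Now H_k = ker ∂_k / im ∂_{k+1}, so:

  H_0: rank C_0 − rank ∂_1 = 7 − 6 = 1, and the invariant factors of ∂_1 are all 1, so H_0 ≅ Z.
  H_1: rank ker ∂_1 − rank ∂_2 = (18 − 6) − 12 = 0, and ∂_2 has invariant factor 2 > 1, so H_1 ≅ Z/2.
  H_2: rank ker ∂_2 − rank ∂_3 = (12 − 12) − 0 = 0, and there is no ∂_3, so H_2 ≅ 0.

Hence the Betti numbers are b_0 = 1, b_1 = 0, b_2 = 0.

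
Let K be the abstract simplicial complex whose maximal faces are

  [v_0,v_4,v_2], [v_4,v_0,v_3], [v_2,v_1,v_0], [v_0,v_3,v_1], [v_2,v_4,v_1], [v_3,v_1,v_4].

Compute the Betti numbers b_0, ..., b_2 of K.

Fix the vertex order v_0 < v_1 < v_2 < v_3 < v_4 and write every simplex with vertices in increasing order. Then dim K = 2 and the simplices of K are:

  0-simplices (5): [v_0], [v_1], [v_2], [v_3], [v_4]
  1-simplices (9): [v_0,v_1], [v_0,v_2], [v_0,v_3], [v_0,v_4], [v_1,v_2], [v_1,v_3], [v_1,v_4], [v_2,v_4], [v_3,v_4]
  2-simplices (6): [v_0,v_1,v_2], [v_0,v_1,v_3], [v_0,v_2,v_4], [v_0,v_3,v_4], [v_1,v_2,v_4], [v_1,v_3,v_4]

so the chain groups are C_0 ≅ Z^5, C_1 ≅ Z^9, C_2 ≅ Z^6.

The boundary map ∂_1: C_1 → C_0 maps an edge to its endpoints' difference, ∂[p,q] = q − p.
This gives a 5×9 integer matrix of rank 4; reducing to Smith normal form yields diagonal entries (1,1,1,1).

The boundary map ∂_2: C_2 → C_1 sends each 2-simplex [p,q,r] to [q,r] − [p,r] + [p,q]. For instance
  ∂[v_1,v_2,v_4] = [v_2,v_4] − [v_1,v_4] + [v_1,v_2],
  ∂[v_0,v_1,v_2] = [v_1,v_2] − [v_0,v_2] + [v_0,v_1].
The 9×6 boundary matrix has rank 5 and Smith normal form diag(1,1,1,1,1).

From H_k ≅ ker(∂_k) / im(∂_{k+1}) we obtain:

  H_0: rank C_0 − rank ∂_1 = 5 − 4 = 1, and the invariant factors of ∂_1 are all 1, so H_0 ≅ Z.
  H_1: rank ker ∂_1 − rank ∂_2 = (9 − 4) − 5 = 0, and the invariant factors of ∂_2 are all 1, so H_1 ≅ 0.
  H_2: rank ker ∂_2 − rank ∂_3 = (6 − 5) − 0 = 1, and there is no ∂_3, so H_2 ≅ Z.

As a check, the Euler characteristic is 5 − 9 + 6 = 2, which agrees with 1 − 0 + 1 = 2.
(K is a triangulation of the 2-sphere S^2.)

Hence the Betti numbers are b_0 = 1, b_1 = 0, b_2 = 1.

b_0 = 1, b_1 = 0, b_2 = 1.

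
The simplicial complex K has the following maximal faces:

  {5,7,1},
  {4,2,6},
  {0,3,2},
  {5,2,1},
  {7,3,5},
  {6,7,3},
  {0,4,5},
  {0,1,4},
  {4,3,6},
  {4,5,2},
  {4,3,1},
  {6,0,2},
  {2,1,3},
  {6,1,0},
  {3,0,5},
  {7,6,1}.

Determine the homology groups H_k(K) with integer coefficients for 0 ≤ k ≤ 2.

We work with the vertex ordering 0 < 1 < 2 < 3 < 4 < 5 < 6 < 7. The simplices of K, each written with vertices in increasing order, are:

  0-simplices (8): [0], [1], [2], [3], [4], [5], [6], [7]
  1-simplices (24): (24 of them)
  2-simplices (16): [0,1,4], [0,1,6], [0,2,3], [0,2,6], [0,3,5], [0,4,5], [1,2,3], [1,2,5], [1,3,4], [1,5,7], [1,6,7], [2,4,5], [2,4,6], [3,4,6], [3,5,7], [3,6,7]

giving chain groups C_0 ≅ Z^8, C_1 ≅ Z^24, C_2 ≅ Z^16.

∂_1: C_1 → C_0 maps an edge to its endpoints' difference, ∂[p,q] = q − p. For instance
  ∂[1,4] = [4] − [1].
The 8×24 boundary matrix has rank 7 and Smith normal form diag(1,1,1,1,1,1,1).

∂_2: C_2 → C_1 acts by ∂[p,q,r] = [q,r] − [p,r] + [p,q]. For instance
  ∂[0,2,3] = [2,3] − [0,3] + [0,2],
  ∂[3,6,7] = [6,7] − [3,7] + [3,6].
This gives a 24×16 integer matrix of rank 15; reducing to Smith normal form yields diagonal entries (1,1,1,1,1,1,1,1,1,1,1,1,1,1,1).

From H_k ≅ ker(∂_k) / im(∂_{k+1}) we obtain:

  H_0: rank C_0 − rank ∂_1 = 8 − 7 = 1, and the invariant factors of ∂_1 are all 1, so H_0 ≅ Z.
  H_1: rank ker ∂_1 − rank ∂_2 = (24 − 7) − 15 = 2, and the invariant factors of ∂_2 are all 1, so H_1 ≅ Z^2.
  H_2: rank ker ∂_2 − rank ∂_3 = (16 − 15) − 0 = 1, and there is no ∂_3, so H_2 ≅ Z.

As a check, the Euler characteristic is 8 − 24 + 16 = 0, which agrees with 1 − 2 + 1 = 0.

H_0 ≅ Z,  H_1 ≅ Z^2,  H_2 ≅ Z.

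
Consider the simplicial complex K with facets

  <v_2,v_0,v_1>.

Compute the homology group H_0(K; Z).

H_0 = Z.

Take the total order v_0 < v_1 < v_2 on the vertex set. Then K (dimension 2) consists of the simplices:

  0-simplices (3): [v_0], [v_1], [v_2]
  1-simplices (3): [v_0,v_1], [v_0,v_2], [v_1,v_2]
  2-simplices (1): [v_0,v_1,v_2]

Hence C_0 ≅ Z^3, C_1 ≅ Z^3, C_2 ≅ Z^1.

Boundary ∂_1: C_1 → C_0 is given by ∂[p,q] = [q] − [p]. For instance
  ∂[v_0,v_1] = [v_1] − [v_0].
This gives a 3×3 integer matrix of rank 2; reducing to Smith normal form yields diagonal entries (1,1).

The boundary map ∂_2: C_2 → C_1 acts by ∂[p,q,r] = [q,r] − [p,r] + [p,q]. For instance
  ∂[v_0,v_1,v_2] = [v_1,v_2] − [v_0,v_2] + [v_0,v_1].
The resulting 3×1 matrix has rank 1, and its Smith normal form has invariant factors (1).

From H_k ≅ ker(∂_k) / im(∂_{k+1}) we obtain:

  H_0: rank C_0 − rank ∂_1 = 3 − 2 = 1, and the invariant factors of ∂_1 are all 1, so H_0 = Z.

(K is a triangulation of the 2-simplex.)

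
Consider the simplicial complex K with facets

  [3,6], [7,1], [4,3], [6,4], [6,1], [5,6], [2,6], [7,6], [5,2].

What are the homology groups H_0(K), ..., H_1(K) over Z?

H_0 ≅ Z,  H_1 ≅ Z^3.

Order the vertices as 1 < 2 < 3 < 4 < 5 < 6 < 7. Listing each simplex with vertices in this order, K has dimension 1 with simplices:

  0-simplices (7): [1], [2], [3], [4], [5], [6], [7]
  1-simplices (9): [1,6], [1,7], [2,5], [2,6], [3,4], [3,6], [4,6], [5,6], [6,7]

so the chain groups are C_0 ≅ Z^7, C_1 ≅ Z^9.

The boundary map ∂_1: C_1 → C_0 is given by ∂[p,q] = [q] − [p]. For instance
  ∂[4,6] = [6] − [4].
As a 7×9 matrix over Z this has rank 6, with invariant factors (1,1,1,1,1,1).

Reading off H_k = ker ∂_k / im ∂_{k+1}:

  H_0: rank C_0 − rank ∂_1 = 7 − 6 = 1, and the invariant factors of ∂_1 are all 1, so H_0 = Z.
  H_1: rank ker ∂_1 − rank ∂_2 = (9 − 6) − 0 = 3, and there is no ∂_2, so H_1 = Z^3.

(K is a triangulation of a wedge of 3 circles.)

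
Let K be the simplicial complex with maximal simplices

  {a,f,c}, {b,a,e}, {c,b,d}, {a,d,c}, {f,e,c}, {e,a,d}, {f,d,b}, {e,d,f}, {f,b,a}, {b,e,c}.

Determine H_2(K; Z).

Fix the vertex order a < b < c < d < e < f and write every simplex with vertices in increasing order. Then dim K = 2 and the simplices of K are:

  0-simplices (6): a, b, c, d, e, f
  1-simplices (15): ab, ac, ad, ae, af, bc, bd, be, bf, cd, ce, cf, de, df, ef
  2-simplices (10): abe, abf, acd, acf, ade, bcd, bce, bdf, cef, def

so the chain groups are C_0 ≅ Z^6, C_1 ≅ Z^15, C_2 ≅ Z^10.

∂_1: C_1 → C_0 sends each edge [p,q] (with p < q) to q − p. For instance
  ∂af = f − a.
As a 6×15 matrix over Z this has rank 5, with invariant factors (1,1,1,1,1).

∂_2: C_2 → C_1 sends each 2-simplex [p,q,r] to [q,r] − [p,r] + [p,q]. For instance
  ∂abf = bf − af + ab,
  ∂abe = be − ae + ab.
As a 15×10 matrix over Z this has rank 10, with invariant factors (1,1,1,1,1,1,1,1,1,2).

Now H_k = ker ∂_k / im ∂_{k+1}, so:

  H_2: rank ker ∂_2 − rank ∂_3 = (10 − 10) − 0 = 0, and there is no ∂_3, so H_2 ≅ 0.

(K is a triangulation of the real projective plane RP^2.)

H_2 ≅ 0.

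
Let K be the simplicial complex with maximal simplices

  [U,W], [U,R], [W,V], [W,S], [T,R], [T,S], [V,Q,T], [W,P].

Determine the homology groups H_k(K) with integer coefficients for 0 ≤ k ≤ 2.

Take the total order P < Q < R < S < T < U < V < W on the vertex set. Then K (dimension 2) consists of the simplices:

  0-simplices (8): P, Q, R, S, T, U, V, W
  1-simplices (10): PW, QT, QV, RT, RU, ST, SW, TV, UW, VW
  2-simplices (1): QTV

so the chain groups are C_0 ≅ Z^8, C_1 ≅ Z^10, C_2 ≅ Z^1.

∂_1: C_1 → C_0 sends each edge [p,q] (with p < q) to q − p. For instance
  ∂RU = U − R.
The 8×10 boundary matrix has rank 7 and Smith normal form diag(1,1,1,1,1,1,1).

∂_2: C_2 → C_1 maps a triangle to the signed sum of its edges. For instance
  ∂QTV = TV − QV + QT.
As a 10×1 matrix over Z this has rank 1, with invariant factors (1).

Now H_k = ker ∂_k / im ∂_{k+1}, so:

  H_0: rank C_0 − rank ∂_1 = 8 − 7 = 1, and the invariant factors of ∂_1 are all 1, so H_0 ≅ Z.
  H_1: rank ker ∂_1 − rank ∂_2 = (10 − 7) − 1 = 2, and the invariant factors of ∂_2 are all 1, so H_1 ≅ Z^2.
  H_2: rank ker ∂_2 − rank ∂_3 = (1 − 1) − 0 = 0, and there is no ∂_3, so H_2 ≅ 0.

As a check, the Euler characteristic is 8 − 10 + 1 = -1, which agrees with 1 − 2 + 0 = -1.

H_0 = Z,  H_1 = Z^2,  H_2 = 0.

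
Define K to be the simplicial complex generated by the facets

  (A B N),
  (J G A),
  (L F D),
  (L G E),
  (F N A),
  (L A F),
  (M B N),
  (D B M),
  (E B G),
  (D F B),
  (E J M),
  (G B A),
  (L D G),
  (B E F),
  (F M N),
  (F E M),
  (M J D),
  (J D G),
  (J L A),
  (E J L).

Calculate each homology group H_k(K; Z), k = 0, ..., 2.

Take the total order A < B < D < E < F < G < J < L < M < N on the vertex set. Then K (dimension 2) consists of the simplices:

  0-simplices (10): A, B, D, E, F, G, J, L, M, N
  1-simplices (30): AB, AF, AG, AJ, AL, AN, BD, BE, BF, BG, BM, BN, DF, DG, DJ, DL, DM, EF, EG, EJ, EL, EM, FL, FM, FN, GJ, GL, JL, JM, MN
  2-simplices (20): ABG, ABN, AFL, AFN, AGJ, AJL, BDF, BDM, BEF, BEG, BMN, DFL, DGJ, DGL, DJM, EFM, EGL, EJL, EJM, FMN

Hence C_0 ≅ Z^10, C_1 ≅ Z^30, C_2 ≅ Z^20.

The boundary map ∂_1: C_1 → C_0 sends each edge [p,q] (with p < q) to q − p. For instance
  ∂DJ = J − D.
As a 10×30 matrix over Z this has rank 9, with invariant factors (1,1,1,1,1,1,1,1,1).

∂_2: C_2 → C_1 acts by ∂[p,q,r] = [q,r] − [p,r] + [p,q]. For instance
  ∂AFL = FL − AL + AF,
  ∂BDM = DM − BM + BD.
This gives a 30×20 integer matrix of rank 20; reducing to Smith normal form yields diagonal entries (1,1,1,1,1,1,1,1,1,1,1,1,1,1,1,1,1,1,1,2).

Computing H_k = (kernel of ∂_k) / (image of ∂_{k+1}):

  H_0: rank C_0 − rank ∂_1 = 10 − 9 = 1, and the invariant factors of ∂_1 are all 1, so H_0 ≅ Z.
  H_1: rank ker ∂_1 − rank ∂_2 = (30 − 9) − 20 = 1, and ∂_2 has invariant factor 2 > 1, so H_1 ≅ Z ⊕ Z_2.
  H_2: rank ker ∂_2 − rank ∂_3 = (20 − 20) − 0 = 0, and there is no ∂_3, so H_2 ≅ 0.

H_0 ≅ Z,  H_1 ≅ Z ⊕ Z_2,  H_2 = 0.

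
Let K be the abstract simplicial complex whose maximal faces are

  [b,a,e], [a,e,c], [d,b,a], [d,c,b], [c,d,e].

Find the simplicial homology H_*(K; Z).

H_0 ≅ Z,  H_1 ≅ Z,  H_2 = 0.

Order the vertices as a < b < c < d < e. Listing each simplex with vertices in this order, K has dimension 2 with simplices:

  0-simplices (5): a, b, c, d, e
  1-simplices (10): ab, ac, ad, ae, bc, bd, be, cd, ce, de
  2-simplices (5): abd, abe, ace, bcd, cde

so the chain groups are C_0 ≅ Z^5, C_1 ≅ Z^10, C_2 ≅ Z^5.

The boundary map ∂_1: C_1 → C_0 maps an edge to its endpoints' difference, ∂[p,q] = q − p. For instance
  ∂ab = b − a.
The 5×10 boundary matrix has rank 4 and Smith normal form diag(1,1,1,1).

Boundary ∂_2: C_2 → C_1 maps a triangle to the signed sum of its edges. For instance
  ∂ace = ce − ae + ac,
  ∂abe = be − ae + ab.
This gives a 10×5 integer matrix of rank 5; reducing to Smith normal form yields diagonal entries (1,1,1,1,1).

Computing H_k = (kernel of ∂_k) / (image of ∂_{k+1}):

  H_0: rank C_0 − rank ∂_1 = 5 − 4 = 1, and the invariant factors of ∂_1 are all 1, so H_0 ≅ Z.
  H_1: rank ker ∂_1 − rank ∂_2 = (10 − 4) − 5 = 1, and the invariant factors of ∂_2 are all 1, so H_1 ≅ Z.
  H_2: rank ker ∂_2 − rank ∂_3 = (5 − 5) − 0 = 0, and there is no ∂_3, so H_2 ≅ 0.

As a check, the Euler characteristic is 5 − 10 + 5 = 0, which agrees with 1 − 1 + 0 = 0.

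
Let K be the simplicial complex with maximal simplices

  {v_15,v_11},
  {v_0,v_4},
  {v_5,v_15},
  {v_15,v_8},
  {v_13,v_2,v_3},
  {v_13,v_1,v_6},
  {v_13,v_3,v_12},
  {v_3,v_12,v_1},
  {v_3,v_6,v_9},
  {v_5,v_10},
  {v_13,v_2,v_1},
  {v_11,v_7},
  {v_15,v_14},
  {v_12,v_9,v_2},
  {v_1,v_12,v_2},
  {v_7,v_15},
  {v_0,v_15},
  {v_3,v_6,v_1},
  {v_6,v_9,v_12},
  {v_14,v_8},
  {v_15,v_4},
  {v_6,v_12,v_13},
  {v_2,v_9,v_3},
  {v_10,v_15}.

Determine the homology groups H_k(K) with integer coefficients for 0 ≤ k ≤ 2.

K has 16 vertices, 30 edges, 12 triangles.
rank ∂_0 = 0, rank ∂_1 = 14 ⇒ b_0 = 16 − 0 − 14 = 2; all invariant factors of ∂_1 are 1 so no torsion. So H_0 = Z^2.
rank ∂_1 = 14, rank ∂_2 = 12 ⇒ b_1 = 30 − 14 − 12 = 4; ∂_2 has invariant factor(s) [2] giving torsion. So H_1 = Z^4 ⊕ Z/2.
rank ∂_2 = 12, rank ∂_3 = 0 ⇒ b_2 = 12 − 12 − 0 = 0. So H_2 = 0.

H_0 ≅ Z^2,  H_1 ≅ Z^4 ⊕ Z/2,  H_2 = 0.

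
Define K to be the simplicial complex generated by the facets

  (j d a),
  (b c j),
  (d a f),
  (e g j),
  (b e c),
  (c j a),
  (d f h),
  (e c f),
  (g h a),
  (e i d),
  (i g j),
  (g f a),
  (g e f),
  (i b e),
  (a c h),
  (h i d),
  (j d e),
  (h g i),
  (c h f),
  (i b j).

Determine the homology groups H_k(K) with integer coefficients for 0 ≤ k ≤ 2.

H_0 ≅ Z,  H_1 ≅ Z ⊕ Z_2,  H_2 = 0.

We work with the vertex ordering a < b < c < d < e < f < g < h < i < j. The simplices of K, each written with vertices in increasing order, are:

  0-simplices (10): a, b, c, d, e, f, g, h, i, j
  1-simplices (30): ac, ad, af, ag, ah, aj, bc, be, bi, bj, ce, cf, ch, cj, de, df, dh, di, dj, ef, eg, ei, ej, fg, fh, gh, gi, gj, hi, ij
  2-simplices (20): ach, acj, adf, adj, afg, agh, bce, bcj, bei, bij, cef, cfh, dei, dej, dfh, dhi, efg, egj, ghi, gij

giving chain groups C_0 ≅ Z^10, C_1 ≅ Z^30, C_2 ≅ Z^20.

Boundary ∂_1: C_1 → C_0 maps an edge to its endpoints' difference, ∂[p,q] = q − p.
The 10×30 boundary matrix has rank 9 and Smith normal form diag(1,1,1,1,1,1,1,1,1).

The boundary map ∂_2: C_2 → C_1 sends each 2-simplex [p,q,r] to [q,r] − [p,r] + [p,q]. For instance
  ∂cfh = fh − ch + cf,
  ∂acj = cj − aj + ac.
The resulting 30×20 matrix has rank 20, and its Smith normal form has invariant factors (1,1,1,1,1,1,1,1,1,1,1,1,1,1,1,1,1,1,1,2).

Now H_k = ker ∂_k / im ∂_{k+1}, so:

  H_0: rank C_0 − rank ∂_1 = 10 − 9 = 1, and the invariant factors of ∂_1 are all 1, so H_0 = Z.
  H_1: rank ker ∂_1 − rank ∂_2 = (30 − 9) − 20 = 1, and ∂_2 has invariant factor 2 > 1, so H_1 = Z ⊕ Z_2.
  H_2: rank ker ∂_2 − rank ∂_3 = (20 − 20) − 0 = 0, and there is no ∂_3, so H_2 = 0.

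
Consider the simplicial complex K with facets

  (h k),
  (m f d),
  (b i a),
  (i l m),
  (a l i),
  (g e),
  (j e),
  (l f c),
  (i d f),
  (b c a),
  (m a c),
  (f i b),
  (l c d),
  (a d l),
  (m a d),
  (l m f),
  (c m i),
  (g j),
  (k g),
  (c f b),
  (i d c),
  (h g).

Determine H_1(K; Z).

K has 13 vertices, 30 edges, 16 triangles.
rank ∂_1 = 11, rank ∂_2 = 15 ⇒ b_1 = 30 − 11 − 15 = 4; all invariant factors of ∂_2 are 1 so no torsion. So H_1 ≅ Z^4.

H_1 = Z^4.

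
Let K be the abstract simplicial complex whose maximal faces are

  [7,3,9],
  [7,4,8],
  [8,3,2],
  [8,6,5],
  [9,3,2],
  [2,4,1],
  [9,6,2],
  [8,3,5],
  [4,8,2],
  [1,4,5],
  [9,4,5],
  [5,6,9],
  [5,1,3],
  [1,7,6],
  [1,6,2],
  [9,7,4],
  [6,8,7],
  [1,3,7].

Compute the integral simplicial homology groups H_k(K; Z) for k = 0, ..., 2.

H_0 ≅ Z,  H_1 ≅ Z^2,  H_2 ≅ Z.

Take the total order 1 < 2 < 3 < 4 < 5 < 6 < 7 < 8 < 9 on the vertex set. Then K (dimension 2) consists of the simplices:

  0-simplices (9): [1], [2], [3], [4], [5], [6], [7], [8], [9]
  1-simplices (27): (27 of them)
  2-simplices (18): [1,2,4], [1,2,6], [1,3,5], [1,3,7], [1,4,5], [1,6,7], [2,3,8], [2,3,9], [2,4,8], [2,6,9], [3,5,8], [3,7,9], [4,5,9], [4,7,8], [4,7,9], [5,6,8], [5,6,9], [6,7,8]

Hence C_0 ≅ Z^9, C_1 ≅ Z^27, C_2 ≅ Z^18.

Boundary ∂_1: C_1 → C_0 maps an edge to its endpoints' difference, ∂[p,q] = q − p.
The resulting 9×27 matrix has rank 8, and its Smith normal form has invariant factors (1,1,1,1,1,1,1,1).

∂_2: C_2 → C_1 sends each 2-simplex [p,q,r] to [q,r] − [p,r] + [p,q]. For instance
  ∂[2,4,8] = [4,8] − [2,8] + [2,4],
  ∂[2,3,8] = [3,8] − [2,8] + [2,3].
This gives a 27×18 integer matrix of rank 17; reducing to Smith normal form yields diagonal entries (1,1,1,1,1,1,1,1,1,1,1,1,1,1,1,1,1).

Now H_k = ker ∂_k / im ∂_{k+1}, so:

  H_0: rank C_0 − rank ∂_1 = 9 − 8 = 1, and the invariant factors of ∂_1 are all 1, so H_0 = Z.
  H_1: rank ker ∂_1 − rank ∂_2 = (27 − 8) − 17 = 2, and the invariant factors of ∂_2 are all 1, so H_1 = Z^2.
  H_2: rank ker ∂_2 − rank ∂_3 = (18 − 17) − 0 = 1, and there is no ∂_3, so H_2 = Z.

(K is a triangulation of the torus T^2.)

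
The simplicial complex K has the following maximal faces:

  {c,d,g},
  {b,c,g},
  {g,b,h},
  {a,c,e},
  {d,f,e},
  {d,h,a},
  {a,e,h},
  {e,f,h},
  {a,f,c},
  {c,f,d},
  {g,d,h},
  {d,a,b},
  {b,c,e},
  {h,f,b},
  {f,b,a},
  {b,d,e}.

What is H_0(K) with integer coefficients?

H_0 = Z.

Take the total order a < b < c < d < e < f < g < h on the vertex set. Then K (dimension 2) consists of the simplices:

  0-simplices (8): a, b, c, d, e, f, g, h
  1-simplices (24): ab, ac, ad, ae, af, ah, bc, bd, be, bf, bg, bh, cd, ce, cf, cg, de, df, dg, dh, ef, eh, fh, gh
  2-simplices (16): abd, abf, ace, acf, adh, aeh, bce, bcg, bde, bfh, bgh, cdf, cdg, def, dgh, efh

Hence C_0 ≅ Z^8, C_1 ≅ Z^24, C_2 ≅ Z^16.

∂_1: C_1 → C_0 maps an edge to its endpoints' difference, ∂[p,q] = q − p.
The resulting 8×24 matrix has rank 7, and its Smith normal form has invariant factors (1,1,1,1,1,1,1).

Boundary ∂_2: C_2 → C_1 acts by ∂[p,q,r] = [q,r] − [p,r] + [p,q]. For instance
  ∂abf = bf − af + ab,
  ∂bde = de − be + bd.
As a 24×16 matrix over Z this has rank 15, with invariant factors (1,1,1,1,1,1,1,1,1,1,1,1,1,1,1).

From H_k ≅ ker(∂_k) / im(∂_{k+1}) we obtain:

  H_0: rank C_0 − rank ∂_1 = 8 − 7 = 1, and the invariant factors of ∂_1 are all 1, so H_0 ≅ Z.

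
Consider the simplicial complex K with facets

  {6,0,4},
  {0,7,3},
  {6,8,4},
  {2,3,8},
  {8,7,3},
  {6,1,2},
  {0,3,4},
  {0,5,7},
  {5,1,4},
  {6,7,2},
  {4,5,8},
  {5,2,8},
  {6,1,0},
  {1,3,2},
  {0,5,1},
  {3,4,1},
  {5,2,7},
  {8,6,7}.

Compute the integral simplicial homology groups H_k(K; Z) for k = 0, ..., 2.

Order the vertices as 0 < 1 < 2 < 3 < 4 < 5 < 6 < 7 < 8. Listing each simplex with vertices in this order, K has dimension 2 with simplices:

  0-simplices (9): [0], [1], [2], [3], [4], [5], [6], [7], [8]
  1-simplices (27): (27 of them)
  2-simplices (18): [0,1,5], [0,1,6], [0,3,4], [0,3,7], [0,4,6], [0,5,7], [1,2,3], [1,2,6], [1,3,4], [1,4,5], [2,3,8], [2,5,7], [2,5,8], [2,6,7], [3,7,8], [4,5,8], [4,6,8], [6,7,8]

giving chain groups C_0 ≅ Z^9, C_1 ≅ Z^27, C_2 ≅ Z^18.

∂_1: C_1 → C_0 maps an edge to its endpoints' difference, ∂[p,q] = q − p. For instance
  ∂[4,6] = [6] − [4].
This gives a 9×27 integer matrix of rank 8; reducing to Smith normal form yields diagonal entries (1,1,1,1,1,1,1,1).

Boundary ∂_2: C_2 → C_1 sends each 2-simplex [p,q,r] to [q,r] − [p,r] + [p,q]. For instance
  ∂[4,5,8] = [5,8] − [4,8] + [4,5],
  ∂[4,6,8] = [6,8] − [4,8] + [4,6].
This gives a 27×18 integer matrix of rank 18; reducing to Smith normal form yields diagonal entries (1,1,1,1,1,1,1,1,1,1,1,1,1,1,1,1,1,2).

Computing H_k = (kernel of ∂_k) / (image of ∂_{k+1}):

  H_0: rank C_0 − rank ∂_1 = 9 − 8 = 1, and the invariant factors of ∂_1 are all 1, so H_0 ≅ Z.
  H_1: rank ker ∂_1 − rank ∂_2 = (27 − 8) − 18 = 1, and ∂_2 has invariant factor 2 > 1, so H_1 ≅ Z ⊕ Z_2.
  H_2: rank ker ∂_2 − rank ∂_3 = (18 − 18) − 0 = 0, and there is no ∂_3, so H_2 ≅ 0.

(K is a triangulation of the Klein bottle.)

H_0 ≅ Z,  H_1 ≅ Z ⊕ Z_2,  H_2 = 0.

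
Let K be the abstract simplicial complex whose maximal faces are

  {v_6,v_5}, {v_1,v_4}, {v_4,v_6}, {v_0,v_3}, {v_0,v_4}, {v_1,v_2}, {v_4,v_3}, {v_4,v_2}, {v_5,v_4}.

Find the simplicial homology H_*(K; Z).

Take the total order v_0 < v_1 < v_2 < v_3 < v_4 < v_5 < v_6 on the vertex set. Then K (dimension 1) consists of the simplices:

  0-simplices (7): [v_0], [v_1], [v_2], [v_3], [v_4], [v_5], [v_6]
  1-simplices (9): [v_0,v_3], [v_0,v_4], [v_1,v_2], [v_1,v_4], [v_2,v_4], [v_3,v_4], [v_4,v_5], [v_4,v_6], [v_5,v_6]

so the chain groups are C_0 ≅ Z^7, C_1 ≅ Z^9.

Boundary ∂_1: C_1 → C_0 sends each edge [p,q] (with p < q) to q − p.
This gives a 7×9 integer matrix of rank 6; reducing to Smith normal form yields diagonal entries (1,1,1,1,1,1).

Computing H_k = (kernel of ∂_k) / (image of ∂_{k+1}):

  H_0: rank C_0 − rank ∂_1 = 7 − 6 = 1, and the invariant factors of ∂_1 are all 1, so H_0 ≅ Z.
  H_1: rank ker ∂_1 − rank ∂_2 = (9 − 6) − 0 = 3, and there is no ∂_2, so H_1 ≅ Z^3.

H_0 ≅ Z,  H_1 ≅ Z^3.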